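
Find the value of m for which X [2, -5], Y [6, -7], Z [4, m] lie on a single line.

-6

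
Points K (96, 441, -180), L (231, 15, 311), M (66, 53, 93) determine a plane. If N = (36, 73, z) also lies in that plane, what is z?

Coplanarity requires KL · (KM × KN) = 0.
KL = (135, -426, 491), KM = (-30, -388, 273); the triple product is linear in z with coefficient -65160 and constant term 2801880.
Setting it to zero: z = 43.

43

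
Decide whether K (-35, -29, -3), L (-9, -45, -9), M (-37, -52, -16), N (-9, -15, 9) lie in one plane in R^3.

With K as base: KL = (26, -16, -6), KM = (-2, -23, -13), KN = (26, 14, 12).
KM × KN = (-94, -314, 570).
KL · (KM × KN) = -840.
Since -840 ≠ 0, the four points are not coplanar.

No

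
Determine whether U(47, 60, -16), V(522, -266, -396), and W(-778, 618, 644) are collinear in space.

UV = (475, -326, -380), UW = (-825, 558, 660).
Comparing components 2 and 3: (-326)(660) − (-380)(558) = -3120 ≠ 0, so UV and UW are not parallel and the points are not collinear.

No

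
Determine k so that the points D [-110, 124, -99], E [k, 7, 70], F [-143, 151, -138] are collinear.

33

Direction DF = (-33, 27, -39). From the y-coordinate of E, the parameter along the line is τ = (7 − 124)/27 = -13/3.
Then k = (-110) + (-13/3)·(-33) = 33.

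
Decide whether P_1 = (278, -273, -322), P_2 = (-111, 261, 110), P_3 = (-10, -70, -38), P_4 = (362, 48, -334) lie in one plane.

Yes

A normal to the plane through P_1, P_2, P_3 is n = P_1P_2 × P_1P_3 = (63960, -13940, 74825).
The plane has equation n·P = -2507150. For P_4: n·P_4 = -2507150.
Equal, so P_4 lies in the plane and all four are coplanar.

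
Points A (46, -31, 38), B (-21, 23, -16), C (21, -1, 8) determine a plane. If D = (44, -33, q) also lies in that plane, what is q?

40

Coplanarity requires AB · (AC × AD) = 0.
AB = (-67, 54, -54), AC = (-25, 30, -30); the triple product is linear in q with coefficient -660 and constant term 26400.
Setting it to zero: q = 40.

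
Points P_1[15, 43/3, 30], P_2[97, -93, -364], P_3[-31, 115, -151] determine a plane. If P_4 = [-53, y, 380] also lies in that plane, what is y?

101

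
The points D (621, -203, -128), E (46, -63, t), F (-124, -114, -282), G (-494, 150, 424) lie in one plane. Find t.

Normal to plane DFG: n = (103490, 582950, -163750); plane equation n·P = -33111560.
Requiring n·E = -33111560: (-163750)t + (-31965310) = -33111560.
So t = 7.

7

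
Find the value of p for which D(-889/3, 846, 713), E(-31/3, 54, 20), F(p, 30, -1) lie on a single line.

-5/3

Collinearity requires DE × DF = 0; each component is linear in p.
The y-component gives (-693)p + (-1155) = 0, so p = -5/3.
The remaining components then also vanish.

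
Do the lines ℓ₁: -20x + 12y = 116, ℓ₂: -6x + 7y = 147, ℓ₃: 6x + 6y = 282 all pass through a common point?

The three lines meet at one point iff the augmented coefficient matrix [aᵢ bᵢ cᵢ] has rank < 3, i.e. its determinant vanishes.
Here the determinant is 0.
It vanishes, so the lines are concurrent at (14, 33).

Yes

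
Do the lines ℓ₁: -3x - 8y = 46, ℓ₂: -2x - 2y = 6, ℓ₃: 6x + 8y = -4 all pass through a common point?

No

Intersecting ℓ₁ and ℓ₂: solving the 2×2 system gives (x, y) = (22/5, -37/5).
Substitute into ℓ₃: (6)(22/5) + (8)(-37/5) = -164/5.
But ℓ₃ requires -4 ≠ -164/5, so the three lines have no common point.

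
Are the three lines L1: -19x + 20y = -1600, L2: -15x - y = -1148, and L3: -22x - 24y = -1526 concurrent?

No

Intersecting L1 and L2: solving the 2×2 system gives (x, y) = (24560/319, -2188/319).
Substitute into L3: (-22)(24560/319) + (-24)(-2188/319) = -487808/319.
But L3 requires -1526 ≠ -487808/319, so the three lines have no common point.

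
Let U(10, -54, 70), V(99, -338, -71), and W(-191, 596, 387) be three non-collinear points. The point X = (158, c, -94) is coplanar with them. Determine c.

Coplanarity requires UV · (UW × UX) = 0.
UV = (89, -284, -141), UW = (-201, 650, 317); the triple product is linear in c with coefficient 128 and constant term 121344.
Setting it to zero: c = -948.

-948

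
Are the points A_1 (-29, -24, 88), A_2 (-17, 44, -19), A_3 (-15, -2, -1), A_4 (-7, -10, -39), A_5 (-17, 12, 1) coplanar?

The plane through A_1, A_2, A_3 has normal n = A_1A_2 × A_1A_3 = (-3698, -430, -688) and equation n·P = 57018.
Checking the remaining points: n·A_4 = 57018, n·A_5 = 57018.
All equal 57018, so all 5 points lie in one plane.

Yes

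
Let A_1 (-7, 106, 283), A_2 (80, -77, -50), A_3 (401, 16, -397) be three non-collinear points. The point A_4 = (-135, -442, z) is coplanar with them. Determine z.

Coplanarity requires A_1A_2 · (A_1A_3 × A_1A_4) = 0.
A_1A_2 = (87, -183, -333), A_1A_3 = (408, -90, -680); the triple product is linear in z with coefficient 66834 and constant term 11027610.
Setting it to zero: z = -165.

-165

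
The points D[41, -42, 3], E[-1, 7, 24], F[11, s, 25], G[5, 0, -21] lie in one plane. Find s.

The points are coplanar iff DE · (DF × DG) = 0.
Expanding, this is linear in s: (1764)s + (12348) = 0.
So s = -7.

-7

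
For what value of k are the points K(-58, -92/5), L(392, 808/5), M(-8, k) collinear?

Collinearity: (M − K) must be parallel to (L − K) = (450, 180).
Cross-multiplying the components: (k − (-92/5))·(450) = (50)·(180).
Solving gives k = 8/5.

8/5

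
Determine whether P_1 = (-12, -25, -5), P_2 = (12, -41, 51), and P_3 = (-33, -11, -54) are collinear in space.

Yes

P_1P_2 = (24, -16, 56), P_1P_3 = (-21, 14, -49).
P_1P_2 × P_1P_3 = (0, 0, 0).
The cross product vanishes, so the three points are collinear.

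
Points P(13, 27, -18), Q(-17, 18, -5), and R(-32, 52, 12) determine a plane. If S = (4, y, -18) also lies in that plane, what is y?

A normal to the plane is n = PQ × PR = (-595, 315, -1155).
S lies in the plane iff n · PS = 0.
This gives (315)y + (-3150) = 0, so y = 10.

10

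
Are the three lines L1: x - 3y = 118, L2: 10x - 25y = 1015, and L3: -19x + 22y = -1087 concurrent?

Yes

Lines aᵢx + bᵢy = cᵢ with pairwise distinct directions are concurrent exactly when det[aᵢ bᵢ cᵢ] = 0.
Here the determinant is 0.
It vanishes, so the lines are concurrent at (19, -33).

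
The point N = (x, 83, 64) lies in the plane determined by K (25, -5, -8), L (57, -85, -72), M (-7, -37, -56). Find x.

-7

The plane through K, L, M has equation 1792x + 3584y − 3584z = 55552.
Substituting N: (1792)x + (68096) = 55552, so x = -7.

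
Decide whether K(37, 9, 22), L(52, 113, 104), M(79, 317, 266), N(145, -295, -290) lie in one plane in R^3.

A normal to the plane through K, L, M is n = KL × KM = (120, -216, 252).
The plane has equation n·P = 8040. For N: n·N = 8040.
Equal, so N lies in the plane and all four are coplanar.

Yes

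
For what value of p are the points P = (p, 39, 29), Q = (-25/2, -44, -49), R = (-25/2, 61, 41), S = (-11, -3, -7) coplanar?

The points are coplanar iff PQ · (PR × PS) = 0.
Expanding, this is linear in p: (-720)p + (-7920) = 0.
So p = -11.

-11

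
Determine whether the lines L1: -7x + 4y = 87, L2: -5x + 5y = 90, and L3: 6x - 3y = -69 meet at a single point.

Yes

The three lines meet at one point iff the augmented coefficient matrix [aᵢ bᵢ cᵢ] has rank < 3, i.e. its determinant vanishes.
Here the determinant is 0.
It vanishes, so the lines are concurrent at (-5, 13).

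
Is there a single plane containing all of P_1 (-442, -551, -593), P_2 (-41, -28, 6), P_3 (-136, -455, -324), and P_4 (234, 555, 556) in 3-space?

The four points are coplanar iff the 3×3 determinant with rows P_1P_2, P_1P_3, P_1P_4 is zero.
Rows: (401, 523, 599), (306, 96, 269), (676, 1106, 1149).
Expanding along the first row: (401)(-187210) − (523)(169750) + (599)(273540) = 0.
Zero determinant ⇒ coplanar.

Yes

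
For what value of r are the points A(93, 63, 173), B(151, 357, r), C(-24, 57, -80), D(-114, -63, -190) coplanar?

85

Normal to plane ACD: n = (-29700, 9900, 13500); plane equation n·P = 197100.
Requiring n·B = 197100: (13500)r + (-950400) = 197100.
So r = 85.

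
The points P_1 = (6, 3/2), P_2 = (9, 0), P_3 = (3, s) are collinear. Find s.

The three points are collinear iff det[P_1P_2; P_1P_3] = 0.
This determinant is linear in s: (3)s + (-9) = 0, so s = 3.

3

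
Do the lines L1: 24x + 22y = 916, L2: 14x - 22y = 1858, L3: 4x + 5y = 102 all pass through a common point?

Lines aᵢx + bᵢy = cᵢ with pairwise distinct directions are concurrent exactly when det[aᵢ bᵢ cᵢ] = 0.
Here the determinant is 0.
It vanishes, so the lines are concurrent at (73, -38).

Yes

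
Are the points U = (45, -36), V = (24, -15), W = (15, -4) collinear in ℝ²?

UV = (-21, 21), UW = (-30, 32).
det[UV; UW] = (-21)(32) − (21)(-30) = -42.
The determinant is nonzero, so they are not collinear.

No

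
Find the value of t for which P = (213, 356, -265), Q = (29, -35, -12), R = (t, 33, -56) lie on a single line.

Direction PQ = (-184, -391, 253). From the y-coordinate of R, the parameter along the line is τ = (33 − 356)/(-391) = 19/23.
Then t = 213 + 19/23·(-184) = 61.

61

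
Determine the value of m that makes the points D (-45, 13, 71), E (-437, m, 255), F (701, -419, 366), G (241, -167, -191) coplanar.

253

Coplanarity ⇔ det[DE; DF; DG] = 0.
Expanding, this is linear in m: (279822)m + (-70794966) = 0.
So m = 253.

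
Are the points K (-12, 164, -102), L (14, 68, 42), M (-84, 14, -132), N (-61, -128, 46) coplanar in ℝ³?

Yes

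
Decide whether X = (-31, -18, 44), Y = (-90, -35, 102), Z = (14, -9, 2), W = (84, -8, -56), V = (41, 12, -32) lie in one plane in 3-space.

The plane through X, Y, Z has normal n = XY × XZ = (192, 132, 234) and equation n·P = 1968.
Checking the remaining points: n·W = 1968, n·V = 1968.
All equal 1968, so all 5 points lie in one plane.

Yes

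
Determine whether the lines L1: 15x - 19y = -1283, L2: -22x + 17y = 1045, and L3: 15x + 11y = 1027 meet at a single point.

Yes

Intersecting L1 and L2: solving the 2×2 system gives (x, y) = (12, 77).
Substitute into L3: (15)(12) + (11)(77) = 1027.
This equals 1027, so (12, 77) lies on all three lines and they are concurrent.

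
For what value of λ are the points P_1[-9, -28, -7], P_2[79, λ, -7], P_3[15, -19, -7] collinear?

5

Collinearity requires P_1P_2 × P_1P_3 = 0; each component is linear in λ.
The z-component gives (-24)λ + (120) = 0, so λ = 5.
The remaining components then also vanish.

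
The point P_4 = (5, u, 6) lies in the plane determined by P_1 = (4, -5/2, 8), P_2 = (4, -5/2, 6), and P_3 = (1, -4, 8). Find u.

A normal to the plane is n = P_1P_2 × P_1P_3 = (-3, 6, 0).
P_4 lies in the plane iff n · P_1P_4 = 0.
This gives (6)u + (12) = 0, so u = -2.

-2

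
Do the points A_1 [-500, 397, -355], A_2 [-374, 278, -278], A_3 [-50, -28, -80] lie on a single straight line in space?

A_1A_2 = (126, -119, 77), A_1A_3 = (450, -425, 275).
Each component of A_1A_3 is 25/7 times the corresponding component of A_1A_2, so A_1A_3 = 25/7·A_1A_2 and the points are collinear.

Yes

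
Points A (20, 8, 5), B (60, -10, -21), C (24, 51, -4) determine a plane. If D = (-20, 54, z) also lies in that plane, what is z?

A normal to the plane is n = AB × AC = (1280, 256, 1792).
D lies in the plane iff n · AD = 0.
This gives (1792)z + (-48384) = 0, so z = 27.

27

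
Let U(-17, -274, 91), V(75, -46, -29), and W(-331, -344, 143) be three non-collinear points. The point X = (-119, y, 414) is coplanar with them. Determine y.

The plane through U, V, W has equation 3456x + 32896y + 65152z = -3143424.
Substituting X: (32896)y + (26561664) = -3143424, so y = -903.

-903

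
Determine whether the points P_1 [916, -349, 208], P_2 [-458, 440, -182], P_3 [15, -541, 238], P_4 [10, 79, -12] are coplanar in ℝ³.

Yes

A normal to the plane through P_1, P_2, P_3 is n = P_1P_2 × P_1P_3 = (-51210, 392610, 974697).
The plane has equation n·P = 18807726. For P_4: n·P_4 = 18807726.
Equal, so P_4 lies in the plane and all four are coplanar.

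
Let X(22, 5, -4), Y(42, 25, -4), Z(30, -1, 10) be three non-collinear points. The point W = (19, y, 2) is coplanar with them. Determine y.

-4

The plane through X, Y, Z has equation 280x − 280y − 280z = 5880.
Substituting W: (-280)y + (4760) = 5880, so y = -4.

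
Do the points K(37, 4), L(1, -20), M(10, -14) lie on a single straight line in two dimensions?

Yes

KL = (-36, -24), KM = (-27, -18).
det[KL; KM] = (-36)(-18) − (-24)(-27) = 0.
The determinant is zero, so the points are collinear.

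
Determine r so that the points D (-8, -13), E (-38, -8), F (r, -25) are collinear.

64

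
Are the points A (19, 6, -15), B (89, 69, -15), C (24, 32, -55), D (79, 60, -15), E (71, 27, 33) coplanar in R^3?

Yes

The plane through A, B, C has normal n = AB × AC = (-2520, 2800, 1505) and equation n·P = -53655.
Checking the remaining points: n·D = -53655, n·E = -53655.
All equal -53655, so all 5 points lie in one plane.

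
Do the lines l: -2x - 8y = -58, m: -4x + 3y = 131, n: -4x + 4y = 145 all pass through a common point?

No

Lines aᵢx + bᵢy = cᵢ with pairwise distinct directions are concurrent exactly when det[aᵢ bᵢ cᵢ] = 0.
Here the determinant is -38.
Nonzero, so no common point exists.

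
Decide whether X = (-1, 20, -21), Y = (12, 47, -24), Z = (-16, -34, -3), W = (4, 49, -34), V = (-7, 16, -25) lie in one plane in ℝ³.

The plane through X, Y, Z has normal n = XY × XZ = (324, -189, -297) and equation n·P = 2133.
Checking the remaining points: n·W = 2133, n·V = 2133.
All equal 2133, so all 5 points lie in one plane.

Yes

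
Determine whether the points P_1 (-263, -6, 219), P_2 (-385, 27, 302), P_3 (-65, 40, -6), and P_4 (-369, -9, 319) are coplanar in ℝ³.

With P_1 as base: P_1P_2 = (-122, 33, 83), P_1P_3 = (198, 46, -225), P_1P_4 = (-106, -3, 100).
P_1P_3 × P_1P_4 = (3925, 4050, 4282).
P_1P_2 · (P_1P_3 × P_1P_4) = 10206.
Since 10206 ≠ 0, the four points are not coplanar.

No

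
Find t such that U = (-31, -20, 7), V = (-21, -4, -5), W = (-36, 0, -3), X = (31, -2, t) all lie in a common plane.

The points are coplanar iff UV · (UW × UX) = 0.
Expanding, this is linear in t: (280)t + (5880) = 0.
So t = -21.

-21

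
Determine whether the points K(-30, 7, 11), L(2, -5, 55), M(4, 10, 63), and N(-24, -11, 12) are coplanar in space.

With K as base: KL = (32, -12, 44), KM = (34, 3, 52), KN = (6, -18, 1).
KM × KN = (939, 278, -630).
KL · (KM × KN) = -1008.
Since -1008 ≠ 0, the four points are not coplanar.

No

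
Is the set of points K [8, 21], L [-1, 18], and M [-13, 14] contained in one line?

KL = (-9, -3), KM = (-21, -7).
Checking proportionality: KM = 7/3·KL, so the vectors are parallel and the points are collinear.

Yes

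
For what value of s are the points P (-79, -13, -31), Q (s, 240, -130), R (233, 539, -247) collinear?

64

Direction PR = (312, 552, -216). From the y-coordinate of Q, the parameter along the line is τ = (240 − (-13))/552 = 11/24.
Then s = (-79) + 11/24·(312) = 64.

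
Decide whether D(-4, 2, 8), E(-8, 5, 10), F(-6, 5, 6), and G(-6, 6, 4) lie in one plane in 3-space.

The four points are coplanar iff the 3×3 determinant with rows DE, DF, DG is zero.
Rows: (-4, 3, 2), (-2, 3, -2), (-2, 4, -4).
Expanding along the first row: (-4)(-4) − (3)(4) + (2)(-2) = 0.
Zero determinant ⇒ coplanar.

Yes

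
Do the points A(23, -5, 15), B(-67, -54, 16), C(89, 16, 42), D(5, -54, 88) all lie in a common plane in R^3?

A normal to the plane through A, B, C is n = AB × AC = (-1344, 2496, 1344).
The plane has equation n·P = -23232. For D: n·D = -23232.
Equal, so D lies in the plane and all four are coplanar.

Yes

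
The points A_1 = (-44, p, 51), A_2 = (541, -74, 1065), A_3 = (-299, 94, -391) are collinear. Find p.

43

Direction A_2A_3 = (-840, 168, -1456). From the x-coordinate of A_1, the parameter along the line is τ = (-44 − 541)/(-840) = 39/56.
Then p = (-74) + 39/56·(168) = 43.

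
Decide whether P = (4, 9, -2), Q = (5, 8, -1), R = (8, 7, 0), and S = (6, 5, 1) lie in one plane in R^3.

No

A normal to the plane through P, Q, R is n = PQ × PR = (0, 2, 2).
The plane has equation n·X = 14. For S: n·S = 12.
12 ≠ 14, so S is off the plane.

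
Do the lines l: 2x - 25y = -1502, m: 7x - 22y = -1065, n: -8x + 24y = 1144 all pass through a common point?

Yes

Intersecting l and m: solving the 2×2 system gives (x, y) = (49, 64).
Substitute into n: (-8)(49) + (24)(64) = 1144.
This equals 1144, so (49, 64) lies on all three lines and they are concurrent.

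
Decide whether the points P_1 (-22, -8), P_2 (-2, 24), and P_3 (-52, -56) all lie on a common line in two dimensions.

P_1P_2 = (20, 32), P_1P_3 = (-30, -48).
det[P_1P_2; P_1P_3] = (20)(-48) − (32)(-30) = 0.
The determinant is zero, so the points are collinear.

Yes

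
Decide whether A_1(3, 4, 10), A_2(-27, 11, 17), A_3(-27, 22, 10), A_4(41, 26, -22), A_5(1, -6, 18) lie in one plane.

No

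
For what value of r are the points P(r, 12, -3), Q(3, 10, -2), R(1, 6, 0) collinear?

4

Direction QR = (-2, -4, 2). From the y-coordinate of P, the parameter along the line is τ = (12 − 10)/(-4) = -1/2.
Then r = 3 + (-1/2)·(-2) = 4.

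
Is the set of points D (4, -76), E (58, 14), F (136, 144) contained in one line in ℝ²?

Yes

DE = (54, 90), DF = (132, 220).
det[DE; DF] = (54)(220) − (90)(132) = 0.
The determinant is zero, so the points are collinear.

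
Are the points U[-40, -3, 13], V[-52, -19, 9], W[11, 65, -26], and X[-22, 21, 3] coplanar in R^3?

Yes

With U as base: UV = (-12, -16, -4), UW = (51, 68, -39), UX = (18, 24, -10).
UW × UX = (256, -192, 0).
UV · (UW × UX) = 0.
The scalar triple product vanishes, so the four points are coplanar.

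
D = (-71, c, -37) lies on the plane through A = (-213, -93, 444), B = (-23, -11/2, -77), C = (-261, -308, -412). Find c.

-91/2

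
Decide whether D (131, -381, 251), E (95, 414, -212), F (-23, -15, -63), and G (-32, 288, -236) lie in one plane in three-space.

A normal to the plane through D, E, F is n = DE × DF = (-80172, 59998, 109254).
The plane has equation n·P = -5939016. For G: n·G = -5939016.
Equal, so G lies in the plane and all four are coplanar.

Yes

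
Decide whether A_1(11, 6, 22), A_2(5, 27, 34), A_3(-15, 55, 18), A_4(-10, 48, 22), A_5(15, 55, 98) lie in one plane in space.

The plane through A_1, A_2, A_3 has normal n = A_1A_2 × A_1A_3 = (-672, -336, 252) and equation n·P = -3864.
Checking the remaining points: n·A_4 = -3864, n·A_5 = -3864.
All equal -3864, so all 5 points lie in one plane.

Yes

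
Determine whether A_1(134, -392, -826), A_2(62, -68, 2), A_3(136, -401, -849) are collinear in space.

Yes

A_1A_2 = (-72, 324, 828), A_1A_3 = (2, -9, -23).
A_1A_2 × A_1A_3 = (0, 0, 0).
The cross product vanishes, so the three points are collinear.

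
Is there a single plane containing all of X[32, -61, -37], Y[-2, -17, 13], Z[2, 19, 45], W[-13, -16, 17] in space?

Yes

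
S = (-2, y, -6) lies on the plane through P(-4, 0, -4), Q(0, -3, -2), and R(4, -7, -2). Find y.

A normal to the plane is n = PQ × PR = (8, 8, -4).
S lies in the plane iff n · PS = 0.
This gives (8)y + (24) = 0, so y = -3.

-3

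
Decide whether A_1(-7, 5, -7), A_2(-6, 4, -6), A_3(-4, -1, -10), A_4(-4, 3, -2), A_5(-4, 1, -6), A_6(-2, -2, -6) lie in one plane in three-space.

Yes

The plane through A_1, A_2, A_3 has normal n = A_1A_2 × A_1A_3 = (9, 6, -3) and equation n·P = -12.
Checking the remaining points: n·A_4 = -12, n·A_5 = -12, n·A_6 = -12.
All equal -12, so all 6 points lie in one plane.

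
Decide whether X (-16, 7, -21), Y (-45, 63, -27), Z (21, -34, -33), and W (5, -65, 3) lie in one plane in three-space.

The four points are coplanar iff the 3×3 determinant with rows XY, XZ, XW is zero.
Rows: (-29, 56, -6), (37, -41, -12), (21, -72, 24).
Expanding along the first row: (-29)(-1848) − (56)(1140) + (-6)(-1803) = 570.
Nonzero ⇒ not coplanar.

No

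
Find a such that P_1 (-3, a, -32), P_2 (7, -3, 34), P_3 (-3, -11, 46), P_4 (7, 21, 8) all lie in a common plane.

The points are coplanar iff P_1P_2 · (P_1P_3 × P_1P_4) = 0.
Expanding, this is linear in a: (260)a + (-15860) = 0.
So a = 61.

61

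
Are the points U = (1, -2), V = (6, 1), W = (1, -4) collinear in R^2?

No

UV = (5, 3), UW = (0, -2).
If collinear, UW would be a scalar multiple of UV. But (5)·(-2) ≠ (3)·(0) (difference -10), so they are not parallel; the points are not collinear.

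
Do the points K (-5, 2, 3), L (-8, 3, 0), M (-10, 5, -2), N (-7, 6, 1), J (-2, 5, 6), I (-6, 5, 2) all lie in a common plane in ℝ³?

Yes

The plane through K, L, M has normal n = KL × KM = (4, 0, -4) and equation n·P = -32.
Checking the remaining points: n·N = -32, n·J = -32, n·I = -32.
All equal -32, so all 6 points lie in one plane.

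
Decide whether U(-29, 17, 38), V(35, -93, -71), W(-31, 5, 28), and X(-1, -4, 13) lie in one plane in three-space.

A normal to the plane through U, V, W is n = UV × UW = (-208, 858, -988).
The plane has equation n·P = -16926. For X: n·X = -16068.
-16068 ≠ -16926, so X is off the plane.

No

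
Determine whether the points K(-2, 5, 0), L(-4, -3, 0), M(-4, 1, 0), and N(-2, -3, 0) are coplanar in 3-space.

The four points are coplanar iff the 3×3 determinant with rows KL, KM, KN is zero.
Rows: (-2, -8, 0), (-2, -4, 0), (0, -8, 0).
Expanding along the first row: (-2)(0) − (-8)(0) + (0)(16) = 0.
Zero determinant ⇒ coplanar.

Yes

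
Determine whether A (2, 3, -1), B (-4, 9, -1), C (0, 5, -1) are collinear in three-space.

Yes

AB = (-6, 6, 0), AC = (-2, 2, 0).
AB × AC = (0, 0, 0).
The cross product vanishes, so the three points are collinear.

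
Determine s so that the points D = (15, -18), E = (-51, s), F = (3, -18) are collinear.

Collinearity: (E − D) must be parallel to (F − D) = (-12, 0).
Cross-multiplying the components: (s − (-18))·(-12) = (-66)·(0).
Solving gives s = -18.

-18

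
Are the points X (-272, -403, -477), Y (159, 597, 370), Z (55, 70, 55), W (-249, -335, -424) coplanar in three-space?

No

The four points are coplanar iff the 3×3 determinant with rows XY, XZ, XW is zero.
Rows: (431, 1000, 847), (327, 473, 532), (23, 68, 53).
Expanding along the first row: (431)(-11107) − (1000)(5095) + (847)(11357) = -262738.
Nonzero ⇒ not coplanar.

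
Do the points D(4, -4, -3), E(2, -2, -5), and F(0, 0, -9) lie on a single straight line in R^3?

DE = (-2, 2, -2), DF = (-4, 4, -6).
Comparing components 2 and 3: (2)(-6) − (-2)(4) = -4 ≠ 0, so DE and DF are not parallel and the points are not collinear.

No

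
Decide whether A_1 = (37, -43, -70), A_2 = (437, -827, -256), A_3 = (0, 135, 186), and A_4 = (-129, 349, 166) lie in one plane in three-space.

No

A normal to the plane through A_1, A_2, A_3 is n = A_1A_2 × A_1A_3 = (-167596, -95518, 42192).
The plane has equation n·P = -5047218. For A_4: n·A_4 = -4712026.
-4712026 ≠ -5047218, so A_4 is off the plane.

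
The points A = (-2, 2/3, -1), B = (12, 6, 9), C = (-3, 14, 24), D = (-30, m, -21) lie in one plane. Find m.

-10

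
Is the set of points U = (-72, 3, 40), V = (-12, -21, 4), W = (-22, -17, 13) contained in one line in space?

UV = (60, -24, -36), UW = (50, -20, -27).
Comparing components 2 and 3: (-24)(-27) − (-36)(-20) = -72 ≠ 0, so UV and UW are not parallel and the points are not collinear.

No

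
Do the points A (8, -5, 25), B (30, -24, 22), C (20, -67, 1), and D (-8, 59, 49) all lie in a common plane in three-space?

With A as base: AB = (22, -19, -3), AC = (12, -62, -24), AD = (-16, 64, 24).
AC × AD = (48, 96, -224).
AB · (AC × AD) = -96.
Since -96 ≠ 0, the four points are not coplanar.

No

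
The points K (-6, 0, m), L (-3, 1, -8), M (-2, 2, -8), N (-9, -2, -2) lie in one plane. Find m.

Coplanarity ⇔ det[KL; KM; KN] = 0.
Expanding, this is linear in m: (-3)m + (-12) = 0.
So m = -4.

-4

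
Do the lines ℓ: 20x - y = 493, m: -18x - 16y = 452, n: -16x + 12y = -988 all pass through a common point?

Yes

Lines aᵢx + bᵢy = cᵢ with pairwise distinct directions are concurrent exactly when det[aᵢ bᵢ cᵢ] = 0.
Here the determinant is 0.
It vanishes, so the lines are concurrent at (22, -53).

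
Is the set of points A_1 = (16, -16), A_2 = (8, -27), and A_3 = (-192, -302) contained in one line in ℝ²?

Yes

A_1A_2 = (-8, -11), A_1A_3 = (-208, -286).
det[A_1A_2; A_1A_3] = (-8)(-286) − (-11)(-208) = 0.
The determinant is zero, so the points are collinear.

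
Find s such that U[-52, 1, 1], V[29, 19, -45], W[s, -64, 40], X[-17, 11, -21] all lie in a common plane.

The points are coplanar iff UV · (UW × UX) = 0.
Expanding, this is linear in s: (-64)s + (832) = 0.
So s = 13.

13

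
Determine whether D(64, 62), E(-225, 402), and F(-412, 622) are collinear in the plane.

DE = (-289, 340), DF = (-476, 560).
Twice the signed area of △DEF is (-289)(560) − (340)(-476) = 0.
The triangle is degenerate (zero area), so the points are collinear.

Yes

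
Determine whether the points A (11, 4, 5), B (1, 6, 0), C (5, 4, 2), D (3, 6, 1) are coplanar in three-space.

With A as base: AB = (-10, 2, -5), AC = (-6, 0, -3), AD = (-8, 2, -4).
AC × AD = (6, 0, -12).
AB · (AC × AD) = 0.
The scalar triple product vanishes, so the four points are coplanar.

Yes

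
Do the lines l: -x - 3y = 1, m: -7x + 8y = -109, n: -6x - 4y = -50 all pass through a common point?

Intersecting l and m: solving the 2×2 system gives (x, y) = (11, -4).
Substitute into n: (-6)(11) + (-4)(-4) = -50.
This equals -50, so (11, -4) lies on all three lines and they are concurrent.

Yes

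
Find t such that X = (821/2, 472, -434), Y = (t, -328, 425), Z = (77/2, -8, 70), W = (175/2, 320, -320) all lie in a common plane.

The points are coplanar iff XY · (XZ × XW) = 0.
Expanding, this is linear in t: (21888)t + (2714112) = 0.
So t = -124.

-124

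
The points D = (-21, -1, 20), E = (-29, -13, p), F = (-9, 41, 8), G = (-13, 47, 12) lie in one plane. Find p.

28

Normal to plane DFG: n = (240, 0, 240); plane equation n·P = -240.
Requiring n·E = -240: (240)p + (-6960) = -240.
So p = 28.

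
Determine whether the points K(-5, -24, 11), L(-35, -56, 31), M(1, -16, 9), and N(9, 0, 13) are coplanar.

The four points are coplanar iff the 3×3 determinant with rows KL, KM, KN is zero.
Rows: (-30, -32, 20), (6, 8, -2), (14, 24, 2).
Expanding along the first row: (-30)(64) − (-32)(40) + (20)(32) = 0.
Zero determinant ⇒ coplanar.

Yes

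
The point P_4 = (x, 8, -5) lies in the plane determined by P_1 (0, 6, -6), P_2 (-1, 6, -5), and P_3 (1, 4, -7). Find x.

Coplanarity requires P_1P_2 · (P_1P_3 × P_1P_4) = 0.
P_1P_2 = (-1, 0, 1), P_1P_3 = (1, -2, -1); the triple product is linear in x with coefficient 2 and constant term 2.
Setting it to zero: x = -1.

-1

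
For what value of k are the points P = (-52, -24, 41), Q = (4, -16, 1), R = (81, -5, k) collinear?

-54

Direction PQ = (56, 8, -40). From the x-coordinate of R, the parameter along the line is τ = (81 − (-52))/56 = 19/8.
Then k = 41 + 19/8·(-40) = -54.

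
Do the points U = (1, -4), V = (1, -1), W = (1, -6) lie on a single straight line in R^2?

UV = (0, 3), UW = (0, -2).
Twice the signed area of △UVW is (0)(-2) − (3)(0) = 0.
The triangle is degenerate (zero area), so the points are collinear.

Yes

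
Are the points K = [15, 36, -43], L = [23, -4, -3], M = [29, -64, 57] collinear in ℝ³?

KL = (8, -40, 40), KM = (14, -100, 100).
Comparing components 3 and 1: (40)(14) − (8)(100) = -240 ≠ 0, so KL and KM are not parallel and the points are not collinear.

No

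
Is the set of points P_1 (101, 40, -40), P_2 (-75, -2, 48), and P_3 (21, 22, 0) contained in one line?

No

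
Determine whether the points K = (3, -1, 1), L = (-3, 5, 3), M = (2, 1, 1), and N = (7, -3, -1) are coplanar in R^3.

Yes

A normal to the plane through K, L, M is n = KL × KM = (-4, -2, -6).
The plane has equation n·P = -16. For N: n·N = -16.
Equal, so N lies in the plane and all four are coplanar.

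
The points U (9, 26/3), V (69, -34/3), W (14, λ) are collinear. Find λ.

7

The three points are collinear iff det[UV; UW] = 0.
This determinant is linear in λ: (60)λ + (-420) = 0, so λ = 7.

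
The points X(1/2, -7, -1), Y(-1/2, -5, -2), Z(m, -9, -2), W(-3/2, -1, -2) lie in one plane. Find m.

1/2

The points are coplanar iff XY · (XZ × XW) = 0.
Expanding, this is linear in m: (-4)m + (2) = 0.
So m = 1/2.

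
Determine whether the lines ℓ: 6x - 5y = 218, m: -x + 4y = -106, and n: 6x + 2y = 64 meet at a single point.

Intersecting ℓ and m: solving the 2×2 system gives (x, y) = (18, -22).
Substitute into n: (6)(18) + (2)(-22) = 64.
This equals 64, so (18, -22) lies on all three lines and they are concurrent.

Yes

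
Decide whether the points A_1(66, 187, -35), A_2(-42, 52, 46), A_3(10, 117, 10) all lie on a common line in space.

No

A_1A_2 = (-108, -135, 81), A_1A_3 = (-56, -70, 45).
Comparing components 2 and 3: (-135)(45) − (81)(-70) = -405 ≠ 0, so A_1A_2 and A_1A_3 are not parallel and the points are not collinear.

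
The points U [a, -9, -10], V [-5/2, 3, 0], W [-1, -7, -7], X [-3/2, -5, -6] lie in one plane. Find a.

Coplanarity ⇔ det[UV; UW; UX] = 0.
Expanding, this is linear in a: (-4)a + (-6) = 0.
So a = -3/2.

-3/2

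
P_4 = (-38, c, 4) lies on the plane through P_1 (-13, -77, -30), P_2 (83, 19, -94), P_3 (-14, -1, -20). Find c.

Coplanarity requires P_1P_2 · (P_1P_3 × P_1P_4) = 0.
P_1P_2 = (96, 96, -64), P_1P_3 = (-1, 76, 10); the triple product is linear in c with coefficient -896 and constant term 36736.
Setting it to zero: c = 41.

41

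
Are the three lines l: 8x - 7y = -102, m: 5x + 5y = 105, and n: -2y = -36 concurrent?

Lines aᵢx + bᵢy = cᵢ with pairwise distinct directions are concurrent exactly when det[aᵢ bᵢ cᵢ] = 0.
Here the determinant is 0.
It vanishes, so the lines are concurrent at (3, 18).

Yes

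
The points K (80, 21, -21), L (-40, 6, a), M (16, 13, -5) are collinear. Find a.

Collinearity requires KL × KM = 0; each component is linear in a.
The x-component gives (8)a + (-72) = 0, so a = 9.
The remaining components then also vanish.

9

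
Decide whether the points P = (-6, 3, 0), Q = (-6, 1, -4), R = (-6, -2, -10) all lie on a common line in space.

Yes

PQ = (0, -2, -4), PR = (0, -5, -10).
PQ × PR = (0, 0, 0).
The cross product vanishes, so the three points are collinear.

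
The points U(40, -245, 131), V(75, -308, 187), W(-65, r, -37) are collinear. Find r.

-56

Collinearity requires UV × UW = 0; each component is linear in r.
The x-component gives (-56)r + (-3136) = 0, so r = -56.
The remaining components then also vanish.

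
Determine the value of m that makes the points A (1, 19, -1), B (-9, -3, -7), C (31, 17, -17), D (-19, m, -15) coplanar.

-29

Coplanarity ⇔ det[AB; AC; AD] = 0.
Expanding, this is linear in m: (-340)m + (-9860) = 0.
So m = -29.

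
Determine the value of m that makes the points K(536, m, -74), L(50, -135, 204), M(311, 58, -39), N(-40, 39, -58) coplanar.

103

The points are coplanar iff KL · (KM × KN) = 0.
Expanding, this is linear in m: (-90252)m + (9295956) = 0.
So m = 103.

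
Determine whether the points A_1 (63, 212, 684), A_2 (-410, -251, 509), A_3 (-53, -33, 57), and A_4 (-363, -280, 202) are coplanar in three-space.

The four points are coplanar iff the 3×3 determinant with rows A_1A_2, A_1A_3, A_1A_4 is zero.
Rows: (-473, -463, -175), (-116, -245, -627), (-426, -492, -482).
Expanding along the first row: (-473)(-190394) − (-463)(-211190) + (-175)(-47298) = 552542.
Nonzero ⇒ not coplanar.

No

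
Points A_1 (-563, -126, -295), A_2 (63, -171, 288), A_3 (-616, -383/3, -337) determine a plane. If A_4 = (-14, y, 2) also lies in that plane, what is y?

-6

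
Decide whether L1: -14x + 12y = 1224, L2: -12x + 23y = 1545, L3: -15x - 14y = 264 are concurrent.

The three lines meet at one point iff the augmented coefficient matrix [aᵢ bᵢ cᵢ] has rank < 3, i.e. its determinant vanishes.
Here the determinant is 0.
It vanishes, so the lines are concurrent at (-54, 39).

Yes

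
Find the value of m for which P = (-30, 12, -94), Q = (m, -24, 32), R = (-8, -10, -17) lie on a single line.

6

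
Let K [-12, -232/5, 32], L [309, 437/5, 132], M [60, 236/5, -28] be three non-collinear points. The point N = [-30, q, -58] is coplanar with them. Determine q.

56/5

The plane through K, L, M has equation −17388x + 26460y + 20412z = -365904.
Substituting N: (26460)q + (-662256) = -365904, so q = 56/5.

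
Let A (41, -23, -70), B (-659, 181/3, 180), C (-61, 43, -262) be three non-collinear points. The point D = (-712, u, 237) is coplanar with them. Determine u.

Coplanarity requires AB · (AC × AD) = 0.
AB = (-700, 250/3, 250), AC = (-102, 66, -192); the triple product is linear in u with coefficient -159900 and constant term 9220900.
Setting it to zero: u = 173/3.

173/3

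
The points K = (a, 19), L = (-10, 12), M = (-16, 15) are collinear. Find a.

-24

The three points are collinear iff det[KL; KM] = 0.
This determinant is linear in a: (-3)a + (-72) = 0, so a = -24.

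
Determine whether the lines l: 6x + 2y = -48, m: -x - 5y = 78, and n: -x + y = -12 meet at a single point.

The three lines meet at one point iff the augmented coefficient matrix [aᵢ bᵢ cᵢ] has rank < 3, i.e. its determinant vanishes.
Here the determinant is 0.
It vanishes, so the lines are concurrent at (-3, -15).

Yes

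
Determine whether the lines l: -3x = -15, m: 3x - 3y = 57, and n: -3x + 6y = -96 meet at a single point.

No

The three lines meet at one point iff the augmented coefficient matrix [aᵢ bᵢ cᵢ] has rank < 3, i.e. its determinant vanishes.
Here the determinant is 27.
Nonzero, so no common point exists.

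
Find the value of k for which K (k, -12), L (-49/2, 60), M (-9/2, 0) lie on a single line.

-1/2

The three points are collinear iff det[KL; KM] = 0.
This determinant is linear in k: (60)k + (30) = 0, so k = -1/2.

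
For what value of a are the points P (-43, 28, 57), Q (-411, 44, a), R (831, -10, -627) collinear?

345

Direction PR = (874, -38, -684). From the x-coordinate of Q, the parameter along the line is τ = (-411 − (-43))/874 = -8/19.
Then a = 57 + (-8/19)·(-684) = 345.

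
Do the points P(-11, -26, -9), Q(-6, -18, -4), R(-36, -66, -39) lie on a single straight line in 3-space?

No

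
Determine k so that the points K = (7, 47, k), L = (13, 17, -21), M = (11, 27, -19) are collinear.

-15

Direction LM = (-2, 10, 2). From the x-coordinate of K, the parameter along the line is τ = (7 − 13)/(-2) = 3.
Then k = (-21) + 3·(2) = -15.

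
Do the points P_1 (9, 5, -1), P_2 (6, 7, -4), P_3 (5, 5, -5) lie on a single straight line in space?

No

P_1P_2 = (-3, 2, -3), P_1P_3 = (-4, 0, -4).
P_1P_2 × P_1P_3 = (-8, 0, 8).
The cross product is nonzero, so the points do not lie on one line.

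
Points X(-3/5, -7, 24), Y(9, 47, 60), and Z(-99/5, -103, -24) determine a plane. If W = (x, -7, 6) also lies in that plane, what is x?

9/5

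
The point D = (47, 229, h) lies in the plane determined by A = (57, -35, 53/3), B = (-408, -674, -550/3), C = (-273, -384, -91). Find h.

311/3

Coplanarity requires AB · (AC × AD) = 0.
AB = (-465, -639, -201), AC = (-330, -349, -326/3); the triple product is linear in h with coefficient -48585 and constant term 5036645.
Setting it to zero: h = 311/3.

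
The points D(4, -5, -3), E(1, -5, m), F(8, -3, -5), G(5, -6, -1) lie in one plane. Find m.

-4

Normal to plane DFG: n = (2, -10, -6); plane equation n·P = 76.
Requiring n·E = 76: (-6)m + (52) = 76.
So m = -4.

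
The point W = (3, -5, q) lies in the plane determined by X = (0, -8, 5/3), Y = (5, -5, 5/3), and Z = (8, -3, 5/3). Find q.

5/3

Coplanarity requires XY · (XZ × XW) = 0.
XY = (5, 3, 0), XZ = (8, 5, 0); the triple product is linear in q with coefficient 1 and constant term -5/3.
Setting it to zero: q = 5/3.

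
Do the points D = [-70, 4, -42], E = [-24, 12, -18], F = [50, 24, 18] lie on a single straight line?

No

DE = (46, 8, 24), DF = (120, 20, 60).
DE × DF = (0, 120, -40).
The cross product is nonzero, so the points do not lie on one line.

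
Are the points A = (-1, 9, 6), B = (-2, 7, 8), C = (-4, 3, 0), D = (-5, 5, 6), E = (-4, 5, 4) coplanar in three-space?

The plane through A, B, C has normal n = AB × AC = (24, -12, 0) and equation n·P = -132.
Checking the remaining points: n·D = -180, n·E = -156.
Since n·D = -180 ≠ -132, D is off the plane and the points are not all coplanar.

No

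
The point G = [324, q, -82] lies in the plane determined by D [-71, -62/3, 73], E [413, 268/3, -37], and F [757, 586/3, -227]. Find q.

256/3

Coplanarity requires DE · (DF × DG) = 0.
DE = (484, 110, -110), DF = (828, 216, -300); the triple product is linear in q with coefficient 54120 and constant term -4618240.
Setting it to zero: q = 256/3.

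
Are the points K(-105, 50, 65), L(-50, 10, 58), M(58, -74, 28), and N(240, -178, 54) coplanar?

With K as base: KL = (55, -40, -7), KM = (163, -124, -37), KN = (345, -228, -11).
KM × KN = (-7072, -10972, 5616).
KL · (KM × KN) = 10608.
Since 10608 ≠ 0, the four points are not coplanar.

No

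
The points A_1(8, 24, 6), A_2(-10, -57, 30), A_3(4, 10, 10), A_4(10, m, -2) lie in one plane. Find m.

Normal to plane A_1A_2A_3: n = (12, -24, -72); plane equation n·P = -912.
Requiring n·A_4 = -912: (-24)m + (264) = -912.
So m = 49.

49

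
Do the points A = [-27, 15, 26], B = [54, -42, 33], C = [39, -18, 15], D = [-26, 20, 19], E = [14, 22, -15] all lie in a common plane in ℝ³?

Yes

The plane through A, B, C has normal n = AB × AC = (858, 1353, 1089) and equation n·P = 25443.
Checking the remaining points: n·D = 25443, n·E = 25443.
All equal 25443, so all 5 points lie in one plane.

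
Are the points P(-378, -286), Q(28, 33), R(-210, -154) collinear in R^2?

PQ = (406, 319), PR = (168, 132).
det[PQ; PR] = (406)(132) − (319)(168) = 0.
The determinant is zero, so the points are collinear.

Yes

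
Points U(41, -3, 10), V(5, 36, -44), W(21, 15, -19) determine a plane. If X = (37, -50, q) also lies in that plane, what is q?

Coplanarity requires UV · (UW × UX) = 0.
UV = (-36, 39, -54), UW = (-20, 18, -29); the triple product is linear in q with coefficient 132 and constant term -2376.
Setting it to zero: q = 18.

18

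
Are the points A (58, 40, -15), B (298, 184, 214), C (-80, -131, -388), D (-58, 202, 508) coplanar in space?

Yes

The four points are coplanar iff the 3×3 determinant with rows AB, AC, AD is zero.
Rows: (240, 144, 229), (-138, -171, -373), (-116, 162, 523).
Expanding along the first row: (240)(-29007) − (144)(-115442) + (229)(-42192) = 0.
Zero determinant ⇒ coplanar.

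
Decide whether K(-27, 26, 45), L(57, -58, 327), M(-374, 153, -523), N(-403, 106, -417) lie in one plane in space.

No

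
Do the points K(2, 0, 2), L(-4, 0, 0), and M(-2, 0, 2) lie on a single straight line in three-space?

No

KL = (-6, 0, -2), KM = (-4, 0, 0).
Comparing components 3 and 1: (-2)(-4) − (-6)(0) = 8 ≠ 0, so KL and KM are not parallel and the points are not collinear.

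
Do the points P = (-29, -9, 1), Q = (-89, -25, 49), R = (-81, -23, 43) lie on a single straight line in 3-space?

PQ = (-60, -16, 48), PR = (-52, -14, 42).
PQ × PR = (0, 24, 8).
The cross product is nonzero, so the points do not lie on one line.

No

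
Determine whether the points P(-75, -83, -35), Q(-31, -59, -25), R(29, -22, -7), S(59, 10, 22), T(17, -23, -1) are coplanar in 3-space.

The plane through P, Q, R has normal n = PQ × PR = (62, -192, 188) and equation n·X = 4706.
Checking the remaining points: n·S = 5874, n·T = 5282.
Since n·S = 5874 ≠ 4706, S is off the plane and the points are not all coplanar.

No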